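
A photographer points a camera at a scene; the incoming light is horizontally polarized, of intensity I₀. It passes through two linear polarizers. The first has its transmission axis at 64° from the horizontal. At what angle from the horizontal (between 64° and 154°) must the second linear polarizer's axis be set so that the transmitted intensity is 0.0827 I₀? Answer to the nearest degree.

I₁ = I₀ cos²(64° − 0°) = I₀ cos²(64°) = 0.1922 I₀.
Need I₂/I₀ = 0.0827, so cos²(θ − 64°) = 0.0827 / 0.1922 = 0.4303.
θ − 64° = arccos(√0.4303) = 49.0°, giving θ ≈ 64 + 49.0 = 113.0°.

θ ≈ 113°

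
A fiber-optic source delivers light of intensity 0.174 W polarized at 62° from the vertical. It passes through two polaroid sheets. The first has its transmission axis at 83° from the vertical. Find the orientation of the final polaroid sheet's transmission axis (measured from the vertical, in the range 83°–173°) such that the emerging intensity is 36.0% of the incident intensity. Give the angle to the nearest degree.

By Malus's law, I₁ = I₀ cos²(83° − 62°) = I₀ cos²(21°) = 0.8716 I₀.
Need I₂/I₀ = 0.36, so cos²(θ − 83°) = 0.36 / 0.8716 = 0.413.
θ − 83° = arccos(√0.413) = 50.0°, giving θ ≈ 83 + 50.0 = 133.0°.

θ ≈ 133°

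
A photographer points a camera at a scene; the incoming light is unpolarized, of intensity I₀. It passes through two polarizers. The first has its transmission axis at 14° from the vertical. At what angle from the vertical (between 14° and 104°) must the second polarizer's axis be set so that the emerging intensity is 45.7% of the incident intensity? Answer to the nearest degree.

θ ≈ 31°

Unpolarized light through the first polarizer → I₁ = ½ I₀, now polarized at 14°.
Need I₂/I₀ = 0.457, so cos²(θ − 14°) = 0.457 / 0.5 = 0.914.
θ − 14° = arccos(√0.914) = 17.1°, giving θ ≈ 14 + 17.1 = 31.1°.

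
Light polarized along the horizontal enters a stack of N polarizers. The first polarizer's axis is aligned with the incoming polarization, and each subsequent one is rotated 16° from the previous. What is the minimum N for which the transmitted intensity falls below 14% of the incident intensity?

First polarizer is aligned with the polarization: full transmission.
Each further stage multiplies by cos²(16°) = 0.924.
After N polarizers: T = 0.924^(N−1). Require T < 0.14 ⇒ N−1 > ln(0.14)/ln(0.924) = 24.88, so N−1 ≥ 25 and N = 26.
Check: N=26 gives T = 0.1387 < 0.14; N=25 gives T = 0.1501.

N = 26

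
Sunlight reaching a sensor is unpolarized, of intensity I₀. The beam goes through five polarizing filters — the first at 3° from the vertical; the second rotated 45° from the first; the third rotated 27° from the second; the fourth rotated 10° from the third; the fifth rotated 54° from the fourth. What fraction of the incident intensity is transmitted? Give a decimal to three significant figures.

≈ 0.0665 I₀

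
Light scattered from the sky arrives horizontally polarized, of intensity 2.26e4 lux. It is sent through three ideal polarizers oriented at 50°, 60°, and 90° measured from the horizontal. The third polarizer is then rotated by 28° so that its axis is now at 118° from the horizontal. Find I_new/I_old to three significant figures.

Before rotation:
By Malus's law, I₁ = I₀ cos²(50° − 0°) = I₀ cos²(50°) = 0.4132 I₀.
I₂ = I₁ cos²(60° − 50°) = 0.4132 I₀ · cos²(10°) = 0.4007 I₀.
I₃ = I₂ cos²(90° − 60°) = 0.4007 I₀ · cos²(30°) = 0.3005 I₀.
After rotation:
I₁ = I₀ cos²(50° − 0°) = I₀ cos²(50°) = 0.4132 I₀.
I₂ = I₁ cos²(60° − 50°) = 0.4132 I₀ · cos²(10°) = 0.4007 I₀.
I₃ = I₂ cos²(118° − 60°) = 0.4007 I₀ · cos²(58°) = 0.1125 I₀.
Ratio = 0.1125 / 0.3005 = 0.3744.

I_new/I_old ≈ 0.374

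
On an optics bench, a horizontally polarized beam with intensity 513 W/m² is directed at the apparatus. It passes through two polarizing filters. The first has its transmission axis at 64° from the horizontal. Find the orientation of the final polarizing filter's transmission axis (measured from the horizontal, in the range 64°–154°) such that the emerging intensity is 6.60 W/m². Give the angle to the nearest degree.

θ ≈ 139°

I₁ = I₀ cos²(64° − 0°) = I₀ cos²(64°) = 0.1922 I₀.
Target fraction: 6.60 / 513 W/m² = 0.01287 of I₀.
Need I₂/I₀ = 0.01287, so cos²(θ − 64°) = 0.01287 / 0.1922 = 0.06695.
θ − 64° = arccos(√0.06695) = 75.0°, giving θ ≈ 64 + 75.0 = 139.0°.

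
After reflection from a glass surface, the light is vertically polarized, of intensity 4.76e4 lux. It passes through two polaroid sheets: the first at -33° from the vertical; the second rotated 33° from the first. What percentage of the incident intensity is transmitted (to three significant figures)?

≈ 49.5%

I₁ = 4.76e4 lux · cos²(33°) = 3.348e+04 lux.
I₂ = I₁ · cos²(33°) = 3.348e+04 · 0.7034 = 2.355e+04 lux.
That is 49.47% of the incident intensity.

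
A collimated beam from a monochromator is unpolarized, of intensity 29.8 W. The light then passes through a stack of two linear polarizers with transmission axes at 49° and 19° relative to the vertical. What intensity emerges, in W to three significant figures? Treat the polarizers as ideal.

I ≈ 11.2 W

Unpolarized light through the first polarizer → I₁ = 29.8 W/2 = 14.9 W, polarized at 49°.
I₂ = I₁ · cos²(30°) = 14.9 · 0.75 = 11.18 W.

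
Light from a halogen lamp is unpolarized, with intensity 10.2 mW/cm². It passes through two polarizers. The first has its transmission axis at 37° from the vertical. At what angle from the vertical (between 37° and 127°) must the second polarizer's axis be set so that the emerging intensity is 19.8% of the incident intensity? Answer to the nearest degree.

θ ≈ 88°

Unpolarized light through the first polarizer → I₁ = ½ I₀, now polarized at 37°.
Need I₂/I₀ = 0.198, so cos²(θ − 37°) = 0.198 / 0.5 = 0.396.
θ − 37° = arccos(√0.396) = 51.0°, giving θ ≈ 37 + 51.0 = 88.0°.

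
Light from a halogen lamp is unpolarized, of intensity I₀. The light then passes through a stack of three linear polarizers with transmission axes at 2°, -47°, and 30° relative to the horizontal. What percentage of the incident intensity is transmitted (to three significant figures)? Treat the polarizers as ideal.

≈ 1.09%

Unpolarized light through the first polarizer → I₁ = ½ I₀, now polarized at 2°.
I₂ = I₁ cos²(-47° − 2°) = 0.5 I₀ · cos²(49°) = 0.2152 I₀.
I₃ = I₂ cos²(30° + 47°) = 0.2152 I₀ · cos²(77°) = 0.01089 I₀.
That is 1.089% of the incident intensity.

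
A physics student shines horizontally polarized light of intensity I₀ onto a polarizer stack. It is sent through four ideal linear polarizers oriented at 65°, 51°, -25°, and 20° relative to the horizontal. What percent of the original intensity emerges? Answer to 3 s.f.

I₁ = I₀ cos²(65° − 0°) = I₀ cos²(65°) = 0.1786 I₀.
I₂ = I₁ cos²(51° − 65°) = 0.1786 I₀ · cos²(14°) = 0.1682 I₀.
I₃ = I₂ cos²(-25° − 51°) = 0.1682 I₀ · cos²(76°) = 0.009841 I₀.
I₄ = I₃ cos²(20° + 25°) = 0.009841 I₀ · cos²(45°) = 0.004921 I₀.
That is 0.4921% of the incident intensity.

≈ 0.492%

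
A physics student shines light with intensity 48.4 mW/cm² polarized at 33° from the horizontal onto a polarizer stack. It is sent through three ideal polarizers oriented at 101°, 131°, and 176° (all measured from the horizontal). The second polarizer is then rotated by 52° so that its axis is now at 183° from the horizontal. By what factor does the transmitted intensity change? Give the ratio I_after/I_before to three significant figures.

Before rotation:
I₁ = I₀ cos²(101° − 33°) = I₀ cos²(68°) = 0.1403 I₀.
I₂ = I₁ cos²(131° − 101°) = 0.1403 I₀ · cos²(30°) = 0.1052 I₀.
I₃ = I₂ cos²(176° − 131°) = 0.1052 I₀ · cos²(45°) = 0.05262 I₀.
After rotation:
I₁ = I₀ cos²(101° − 33°) = I₀ cos²(68°) = 0.1403 I₀.
I₂ = I₁ cos²(183° − 101°) = 0.1403 I₀ · cos²(82°) = 0.002718 I₀.
I₃ = I₂ cos²(176° − 183°) = 0.002718 I₀ · cos²(7°) = 0.002678 I₀.
Ratio = 0.002678 / 0.05262 = 0.05088.

I_new/I_old ≈ 0.0509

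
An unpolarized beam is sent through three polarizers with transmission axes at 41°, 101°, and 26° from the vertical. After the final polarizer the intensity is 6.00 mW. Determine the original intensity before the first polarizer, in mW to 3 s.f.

I₀ ≈ 717 mW

Unpolarized light through the first polarizer → I₁ = ½ I₀, now polarized at 41°.
I₂ = I₁ cos²(101° − 41°) = 0.5 I₀ · cos²(60°) = 0.125 I₀.
I₃ = I₂ cos²(26° − 101°) = 0.125 I₀ · cos²(75°) = 0.008373 I₀.
So 6.00 mW = 0.008373 I₀, giving I₀ = 6.00/0.008373 = 716.6 mW.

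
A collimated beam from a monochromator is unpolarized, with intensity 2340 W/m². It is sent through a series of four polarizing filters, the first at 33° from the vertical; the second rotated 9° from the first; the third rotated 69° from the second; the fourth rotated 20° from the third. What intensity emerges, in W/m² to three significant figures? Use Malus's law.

I ≈ 129 W/m²

Unpolarized light through the first polarizer → I₁ = 2340 W/m²/2 = 1170 W/m², polarized at 33°.
I₂ = I₁ · cos²(9°) = 1170 · 0.9755 = 1141 W/m².
I₃ = I₂ · cos²(69°) = 1141 · 0.1284 = 146.6 W/m².
I₄ = I₃ · cos²(20°) = 146.6 · 0.883 = 129.4 W/m².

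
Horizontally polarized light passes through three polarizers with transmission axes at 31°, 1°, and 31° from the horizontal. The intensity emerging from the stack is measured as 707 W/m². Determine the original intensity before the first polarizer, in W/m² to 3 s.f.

I₁ = I₀ cos²(31° − 0°) = I₀ cos²(31°) = 0.7347 I₀.
I₂ = I₁ cos²(1° − 31°) = 0.7347 I₀ · cos²(30°) = 0.5511 I₀.
I₃ = I₂ cos²(31° − 1°) = 0.5511 I₀ · cos²(30°) = 0.4133 I₀.
So 707 W/m² = 0.4133 I₀, giving I₀ = 707/0.4133 = 1711 W/m².

I₀ ≈ 1710 W/m²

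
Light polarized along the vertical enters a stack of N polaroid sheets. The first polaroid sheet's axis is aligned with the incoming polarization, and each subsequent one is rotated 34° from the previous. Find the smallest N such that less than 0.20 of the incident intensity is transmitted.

N = 6

First polarizer is aligned with the polarization: full transmission.
Each further stage multiplies by cos²(34°) = 0.6873.
After N polarizers: T = 0.6873^(N−1). Require T < 0.20 ⇒ N−1 > ln(0.20)/ln(0.6873) = 4.29, so N−1 ≥ 5 and N = 6.
Check: N=6 gives T = 0.1534 < 0.20; N=5 gives T = 0.2231.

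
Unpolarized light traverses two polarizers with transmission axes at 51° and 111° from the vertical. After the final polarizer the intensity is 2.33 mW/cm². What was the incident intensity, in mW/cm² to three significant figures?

I₀ ≈ 18.6 mW/cm²

Unpolarized light through the first polarizer → I₁ = ½ I₀, now polarized at 51°.
I₂ = I₁ cos²(111° − 51°) = 0.5 I₀ · cos²(60°) = 0.125 I₀.
So 2.33 mW/cm² = 0.125 I₀, giving I₀ = 2.33/0.125 = 18.64 mW/cm².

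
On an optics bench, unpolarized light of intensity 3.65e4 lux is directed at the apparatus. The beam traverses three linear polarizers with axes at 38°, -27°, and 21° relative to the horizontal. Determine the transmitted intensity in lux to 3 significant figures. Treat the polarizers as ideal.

Unpolarized light through the first polarizer → I₁ = 3.65e4 lux/2 = 1.825e+04 lux, polarized at 38°.
I₂ = I₁ · cos²(65°) = 1.825e+04 · 0.1786 = 3260 lux.
I₃ = I₂ · cos²(48°) = 3260 · 0.4477 = 1459 lux.

I ≈ 1460 lux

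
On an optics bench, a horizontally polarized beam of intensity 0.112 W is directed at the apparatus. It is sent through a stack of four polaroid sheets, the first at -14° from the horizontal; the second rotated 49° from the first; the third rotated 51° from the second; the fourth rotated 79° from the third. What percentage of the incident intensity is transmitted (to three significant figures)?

≈ 0.584%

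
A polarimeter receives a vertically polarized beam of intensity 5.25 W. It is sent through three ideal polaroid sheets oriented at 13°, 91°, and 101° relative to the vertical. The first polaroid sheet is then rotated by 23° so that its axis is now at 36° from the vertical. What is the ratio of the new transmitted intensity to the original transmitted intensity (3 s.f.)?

Before rotation:
By Malus's law, I₁ = I₀ cos²(13° − 0°) = I₀ cos²(13°) = 0.9494 I₀.
I₂ = I₁ cos²(91° − 13°) = 0.9494 I₀ · cos²(78°) = 0.04104 I₀.
I₃ = I₂ cos²(101° − 91°) = 0.04104 I₀ · cos²(10°) = 0.0398 I₀.
After rotation:
I₁ = I₀ cos²(36° − 0°) = I₀ cos²(36°) = 0.6545 I₀.
I₂ = I₁ cos²(91° − 36°) = 0.6545 I₀ · cos²(55°) = 0.2153 I₀.
I₃ = I₂ cos²(101° − 91°) = 0.2153 I₀ · cos²(10°) = 0.2088 I₀.
Ratio = 0.2088 / 0.0398 = 5.247.

I_new/I_old ≈ 5.25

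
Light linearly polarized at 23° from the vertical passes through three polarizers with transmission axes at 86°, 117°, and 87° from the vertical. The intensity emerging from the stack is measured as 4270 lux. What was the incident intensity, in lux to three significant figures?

I₀ ≈ 3.76e4 lux

By Malus's law, I₁ = I₀ cos²(86° − 23°) = I₀ cos²(63°) = 0.2061 I₀.
I₂ = I₁ cos²(117° − 86°) = 0.2061 I₀ · cos²(31°) = 0.1514 I₀.
I₃ = I₂ cos²(87° − 117°) = 0.1514 I₀ · cos²(30°) = 0.1136 I₀.
So 4270 lux = 0.1136 I₀, giving I₀ = 4270/0.1136 = 3.76e+04 lux.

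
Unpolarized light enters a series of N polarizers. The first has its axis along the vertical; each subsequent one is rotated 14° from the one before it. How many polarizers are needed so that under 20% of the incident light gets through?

First polarizer halves the unpolarized light: factor 1/2.
Each further stage multiplies by cos²(14°) = 0.9415.
After N polarizers: T = 0.5·0.9415^(N−1). Require T < 0.20 ⇒ N−1 > ln(0.20/0.5)/ln(0.9415) = 15.19, so N−1 ≥ 16 and N = 17.
Check: N=17 gives T = 0.1905 < 0.20; N=16 gives T = 0.2023.

N = 17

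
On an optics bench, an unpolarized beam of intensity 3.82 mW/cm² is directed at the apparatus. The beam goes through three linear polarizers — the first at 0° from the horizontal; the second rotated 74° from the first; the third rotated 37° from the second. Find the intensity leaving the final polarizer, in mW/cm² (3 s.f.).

I ≈ 0.0926 mW/cm²

Unpolarized light through the first polarizer → I₁ = 3.82 mW/cm²/2 = 1.91 mW/cm², polarized at 0°.
I₂ = I₁ · cos²(74°) = 1.91 · 0.07598 = 0.1451 mW/cm².
I₃ = I₂ · cos²(37°) = 0.1451 · 0.6378 = 0.09256 mW/cm².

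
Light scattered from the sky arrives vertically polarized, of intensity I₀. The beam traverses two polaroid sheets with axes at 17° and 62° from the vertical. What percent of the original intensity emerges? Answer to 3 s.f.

≈ 45.7%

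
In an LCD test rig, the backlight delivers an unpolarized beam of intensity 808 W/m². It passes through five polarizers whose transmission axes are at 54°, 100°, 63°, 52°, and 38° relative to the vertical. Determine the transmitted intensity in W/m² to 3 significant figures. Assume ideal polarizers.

Unpolarized light through the first polarizer → I₁ = 808 W/m²/2 = 404 W/m², polarized at 54°.
I₂ = I₁ · cos²(46°) = 404 · 0.4826 = 195 W/m².
I₃ = I₂ · cos²(37°) = 195 · 0.6378 = 124.3 W/m².
I₄ = I₃ · cos²(11°) = 124.3 · 0.9636 = 119.8 W/m².
I₅ = I₄ · cos²(14°) = 119.8 · 0.9415 = 112.8 W/m².

I ≈ 113 W/m²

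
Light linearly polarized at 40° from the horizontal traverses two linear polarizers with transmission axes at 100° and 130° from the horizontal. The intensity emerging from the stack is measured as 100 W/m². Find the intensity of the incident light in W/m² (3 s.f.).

I₀ ≈ 533 W/m²

I₁ = I₀ cos²(100° − 40°) = I₀ cos²(60°) = 0.25 I₀.
I₂ = I₁ cos²(130° − 100°) = 0.25 I₀ · cos²(30°) = 0.1875 I₀.
So 100 W/m² = 0.1875 I₀, giving I₀ = 100/0.1875 = 533.3 W/m².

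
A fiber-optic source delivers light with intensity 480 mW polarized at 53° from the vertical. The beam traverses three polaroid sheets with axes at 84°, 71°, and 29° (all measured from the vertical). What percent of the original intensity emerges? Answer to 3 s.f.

By Malus's law, I₁ = 480 mW · cos²(31°) = 352.7 mW.
I₂ = I₁ · cos²(13°) = 352.7 · 0.9494 = 334.8 mW.
I₃ = I₂ · cos²(42°) = 334.8 · 0.5523 = 184.9 mW.
That is 38.52% of the incident intensity.

≈ 38.5%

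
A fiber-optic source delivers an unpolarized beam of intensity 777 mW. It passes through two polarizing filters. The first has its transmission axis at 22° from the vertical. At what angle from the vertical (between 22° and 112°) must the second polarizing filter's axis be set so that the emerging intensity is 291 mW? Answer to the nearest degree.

θ ≈ 52°

Unpolarized light through the first polarizer → I₁ = ½ I₀, now polarized at 22°.
Target fraction: 291 / 777 mW = 0.3745 of I₀.
Need I₂/I₀ = 0.3745, so cos²(θ − 22°) = 0.3745 / 0.5 = 0.749.
θ − 22° = arccos(√0.749) = 30.1°, giving θ ≈ 22 + 30.1 = 52.1°.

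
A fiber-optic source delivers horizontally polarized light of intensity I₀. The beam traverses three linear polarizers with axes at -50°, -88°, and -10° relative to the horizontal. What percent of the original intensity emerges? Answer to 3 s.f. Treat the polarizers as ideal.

I₁ = I₀ cos²(-50° − 0°) = I₀ cos²(50°) = 0.4132 I₀.
I₂ = I₁ cos²(-88° + 50°) = 0.4132 I₀ · cos²(38°) = 0.2566 I₀.
I₃ = I₂ cos²(-10° + 88°) = 0.2566 I₀ · cos²(78°) = 0.01109 I₀.
That is 1.109% of the incident intensity.

≈ 1.11%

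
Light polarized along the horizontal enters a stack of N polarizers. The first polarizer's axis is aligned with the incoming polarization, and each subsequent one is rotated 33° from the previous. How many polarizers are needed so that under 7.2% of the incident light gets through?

First polarizer is aligned with the polarization: full transmission.
Each further stage multiplies by cos²(33°) = 0.7034.
After N polarizers: T = 0.7034^(N−1). Require T < 0.072 ⇒ N−1 > ln(0.072)/ln(0.7034) = 7.48, so N−1 ≥ 8 and N = 9.
Check: N=9 gives T = 0.0599 < 0.072; N=8 gives T = 0.08517.

N = 9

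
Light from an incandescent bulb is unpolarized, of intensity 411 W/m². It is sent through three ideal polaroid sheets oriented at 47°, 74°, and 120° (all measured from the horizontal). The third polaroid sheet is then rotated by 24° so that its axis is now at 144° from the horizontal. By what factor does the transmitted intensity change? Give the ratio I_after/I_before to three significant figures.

I_new/I_old ≈ 0.242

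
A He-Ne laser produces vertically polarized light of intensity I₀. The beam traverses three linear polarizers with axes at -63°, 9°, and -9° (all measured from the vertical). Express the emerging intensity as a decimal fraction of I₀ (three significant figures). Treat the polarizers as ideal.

I₁ = I₀ cos²(-63° − 0°) = I₀ cos²(63°) = 0.2061 I₀.
I₂ = I₁ cos²(9° + 63°) = 0.2061 I₀ · cos²(72°) = 0.01968 I₀.
I₃ = I₂ cos²(-9° − 9°) = 0.01968 I₀ · cos²(18°) = 0.0178 I₀.
Transmitted fraction = 0.0178.

≈ 0.0178 I₀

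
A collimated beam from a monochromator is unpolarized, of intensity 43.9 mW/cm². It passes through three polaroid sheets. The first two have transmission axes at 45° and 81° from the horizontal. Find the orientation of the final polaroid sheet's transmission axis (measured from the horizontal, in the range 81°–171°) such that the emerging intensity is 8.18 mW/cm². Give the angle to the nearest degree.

θ ≈ 122°

Unpolarized light through the first polarizer → I₁ = ½ I₀, now polarized at 45°.
I₂ = I₁ cos²(81° − 45°) = 0.5 I₀ · cos²(36°) = 0.3273 I₀.
Target fraction: 8.18 / 43.9 mW/cm² = 0.1863 of I₀.
Need I₃/I₀ = 0.1863, so cos²(θ − 81°) = 0.1863 / 0.3273 = 0.5694.
θ − 81° = arccos(√0.5694) = 41.0°, giving θ ≈ 81 + 41.0 = 122.0°.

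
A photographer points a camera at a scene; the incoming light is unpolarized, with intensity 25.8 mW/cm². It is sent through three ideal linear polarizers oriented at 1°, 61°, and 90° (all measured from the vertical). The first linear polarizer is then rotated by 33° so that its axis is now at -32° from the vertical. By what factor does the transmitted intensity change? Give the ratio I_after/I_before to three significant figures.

Before rotation:
Unpolarized light through the first polarizer → I₁ = ½ I₀, now polarized at 1°.
I₂ = I₁ cos²(61° − 1°) = 0.5 I₀ · cos²(60°) = 0.125 I₀.
I₃ = I₂ cos²(90° − 61°) = 0.125 I₀ · cos²(29°) = 0.09562 I₀.
After rotation:
Unpolarized light through the first polarizer → I₁ = ½ I₀, now polarized at -32°.
Angle between axes 1 and 2: 87°. I₂ = 0.5 I₀ · cos²(87°) = 0.00137 I₀.
I₃ = I₂ cos²(90° − 61°) = 0.00137 I₀ · cos²(29°) = 0.001048 I₀.
Ratio = 0.001048 / 0.09562 = 0.01096.

I_new/I_old ≈ 0.0110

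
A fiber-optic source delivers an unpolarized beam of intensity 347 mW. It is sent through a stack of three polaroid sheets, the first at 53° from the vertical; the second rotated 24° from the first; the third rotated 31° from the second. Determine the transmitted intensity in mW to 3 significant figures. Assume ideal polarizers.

Unpolarized light through the first polarizer → I₁ = 347 mW/2 = 173.5 mW, polarized at 53°.
I₂ = I₁ · cos²(24°) = 173.5 · 0.8346 = 144.8 mW.
I₃ = I₂ · cos²(31°) = 144.8 · 0.7347 = 106.4 mW.

I ≈ 106 mW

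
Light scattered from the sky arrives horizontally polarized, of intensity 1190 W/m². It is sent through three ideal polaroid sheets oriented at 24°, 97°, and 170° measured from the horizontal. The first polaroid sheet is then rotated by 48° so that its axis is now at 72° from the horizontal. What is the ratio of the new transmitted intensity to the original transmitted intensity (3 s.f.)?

Before rotation:
I₁ = I₀ cos²(24° − 0°) = I₀ cos²(24°) = 0.8346 I₀.
I₂ = I₁ cos²(97° − 24°) = 0.8346 I₀ · cos²(73°) = 0.07134 I₀.
I₃ = I₂ cos²(170° − 97°) = 0.07134 I₀ · cos²(73°) = 0.006098 I₀.
After rotation:
I₁ = I₀ cos²(72° − 0°) = I₀ cos²(72°) = 0.09549 I₀.
I₂ = I₁ cos²(97° − 72°) = 0.09549 I₀ · cos²(25°) = 0.07844 I₀.
I₃ = I₂ cos²(170° − 97°) = 0.07844 I₀ · cos²(73°) = 0.006705 I₀.
Ratio = 0.006705 / 0.006098 = 1.099.

I_new/I_old ≈ 1.10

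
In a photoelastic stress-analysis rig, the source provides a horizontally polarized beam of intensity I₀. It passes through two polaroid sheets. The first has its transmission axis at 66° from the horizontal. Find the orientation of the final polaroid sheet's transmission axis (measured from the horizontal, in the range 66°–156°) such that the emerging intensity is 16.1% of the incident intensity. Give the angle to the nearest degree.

θ ≈ 75°

I₁ = I₀ cos²(66° − 0°) = I₀ cos²(66°) = 0.1654 I₀.
Need I₂/I₀ = 0.161, so cos²(θ − 66°) = 0.161 / 0.1654 = 0.9732.
θ − 66° = arccos(√0.9732) = 9.4°, giving θ ≈ 66 + 9.4 = 75.4°.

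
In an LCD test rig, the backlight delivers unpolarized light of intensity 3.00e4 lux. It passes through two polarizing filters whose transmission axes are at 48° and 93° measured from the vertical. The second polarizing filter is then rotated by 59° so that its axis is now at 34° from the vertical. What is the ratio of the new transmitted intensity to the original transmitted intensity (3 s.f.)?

Before rotation:
Unpolarized light through the first polarizer → I₁ = ½ I₀, now polarized at 48°.
I₂ = I₁ cos²(93° − 48°) = 0.5 I₀ · cos²(45°) = 0.25 I₀.
After rotation:
Unpolarized light through the first polarizer → I₁ = ½ I₀, now polarized at 48°.
I₂ = I₁ cos²(34° − 48°) = 0.5 I₀ · cos²(14°) = 0.4707 I₀.
Ratio = 0.4707 / 0.25 = 1.883.

I_new/I_old ≈ 1.88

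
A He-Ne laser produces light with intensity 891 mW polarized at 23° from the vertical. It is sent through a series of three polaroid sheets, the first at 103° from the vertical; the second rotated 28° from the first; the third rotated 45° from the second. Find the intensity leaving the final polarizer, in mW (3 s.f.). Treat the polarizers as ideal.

I ≈ 10.5 mW

I₁ = 891 mW · cos²(80°) = 26.87 mW.
I₂ = I₁ · cos²(28°) = 26.87 · 0.7796 = 20.95 mW.
I₃ = I₂ · cos²(45°) = 20.95 · 0.5 = 10.47 mW.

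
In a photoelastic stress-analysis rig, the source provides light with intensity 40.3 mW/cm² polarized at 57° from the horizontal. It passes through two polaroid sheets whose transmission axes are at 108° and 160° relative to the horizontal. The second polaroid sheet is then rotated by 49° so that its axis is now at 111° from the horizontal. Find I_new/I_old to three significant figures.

I_new/I_old ≈ 2.63

Before rotation:
I₁ = I₀ cos²(108° − 57°) = I₀ cos²(51°) = 0.396 I₀.
I₂ = I₁ cos²(160° − 108°) = 0.396 I₀ · cos²(52°) = 0.1501 I₀.
After rotation:
I₁ = I₀ cos²(108° − 57°) = I₀ cos²(51°) = 0.396 I₀.
I₂ = I₁ cos²(111° − 108°) = 0.396 I₀ · cos²(3°) = 0.395 I₀.
Ratio = 0.395 / 0.1501 = 2.631.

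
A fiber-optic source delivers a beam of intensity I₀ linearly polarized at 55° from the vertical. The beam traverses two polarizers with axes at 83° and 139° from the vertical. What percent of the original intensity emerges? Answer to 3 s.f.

By Malus's law, I₁ = I₀ cos²(83° − 55°) = I₀ cos²(28°) = 0.7796 I₀.
I₂ = I₁ cos²(139° − 83°) = 0.7796 I₀ · cos²(56°) = 0.2438 I₀.
That is 24.38% of the incident intensity.

≈ 24.4%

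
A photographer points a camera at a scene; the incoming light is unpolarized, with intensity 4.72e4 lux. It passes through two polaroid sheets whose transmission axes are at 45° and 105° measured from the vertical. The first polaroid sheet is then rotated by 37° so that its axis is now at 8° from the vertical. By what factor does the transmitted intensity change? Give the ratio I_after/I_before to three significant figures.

I_new/I_old ≈ 0.0594

Before rotation:
Unpolarized light through the first polarizer → I₁ = ½ I₀, now polarized at 45°.
I₂ = I₁ cos²(105° − 45°) = 0.5 I₀ · cos²(60°) = 0.125 I₀.
After rotation:
Unpolarized light through the first polarizer → I₁ = ½ I₀, now polarized at 8°.
Angle between axes 1 and 2: 83°. I₂ = 0.5 I₀ · cos²(83°) = 0.007426 I₀.
Ratio = 0.007426 / 0.125 = 0.05941.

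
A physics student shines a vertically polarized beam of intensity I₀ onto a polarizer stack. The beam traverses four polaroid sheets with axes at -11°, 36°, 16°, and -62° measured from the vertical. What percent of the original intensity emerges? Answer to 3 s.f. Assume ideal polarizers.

By Malus's law, I₁ = I₀ cos²(-11° − 0°) = I₀ cos²(11°) = 0.9636 I₀.
I₂ = I₁ cos²(36° + 11°) = 0.9636 I₀ · cos²(47°) = 0.4482 I₀.
I₃ = I₂ cos²(16° − 36°) = 0.4482 I₀ · cos²(20°) = 0.3958 I₀.
I₄ = I₃ cos²(-62° − 16°) = 0.3958 I₀ · cos²(78°) = 0.01711 I₀.
That is 1.711% of the incident intensity.

≈ 1.71%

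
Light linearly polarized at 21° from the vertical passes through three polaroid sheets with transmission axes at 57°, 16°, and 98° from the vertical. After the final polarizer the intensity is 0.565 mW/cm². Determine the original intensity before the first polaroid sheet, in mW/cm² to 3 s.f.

I₀ ≈ 78.2 mW/cm²

By Malus's law, I₁ = I₀ cos²(57° − 21°) = I₀ cos²(36°) = 0.6545 I₀.
I₂ = I₁ cos²(16° − 57°) = 0.6545 I₀ · cos²(41°) = 0.3728 I₀.
I₃ = I₂ cos²(98° − 16°) = 0.3728 I₀ · cos²(82°) = 0.007221 I₀.
So 0.565 mW/cm² = 0.007221 I₀, giving I₀ = 0.565/0.007221 = 78.25 mW/cm².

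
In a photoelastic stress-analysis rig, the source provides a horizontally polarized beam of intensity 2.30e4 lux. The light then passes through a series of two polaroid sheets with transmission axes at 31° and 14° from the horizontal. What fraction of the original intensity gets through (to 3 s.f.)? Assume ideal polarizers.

I/I₀ ≈ 0.672

I₁ = 2.30e4 lux · cos²(31°) = 1.69e+04 lux.
I₂ = I₁ · cos²(17°) = 1.69e+04 · 0.9145 = 1.545e+04 lux.
Transmitted fraction = 0.6719.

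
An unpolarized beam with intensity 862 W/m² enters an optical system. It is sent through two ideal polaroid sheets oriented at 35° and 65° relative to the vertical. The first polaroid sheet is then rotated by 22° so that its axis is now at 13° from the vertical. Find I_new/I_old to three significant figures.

I_new/I_old ≈ 0.505

Before rotation:
Unpolarized light through the first polarizer → I₁ = ½ I₀, now polarized at 35°.
I₂ = I₁ cos²(65° − 35°) = 0.5 I₀ · cos²(30°) = 0.375 I₀.
After rotation:
Unpolarized light through the first polarizer → I₁ = ½ I₀, now polarized at 13°.
I₂ = I₁ cos²(65° − 13°) = 0.5 I₀ · cos²(52°) = 0.1895 I₀.
Ratio = 0.1895 / 0.375 = 0.5054.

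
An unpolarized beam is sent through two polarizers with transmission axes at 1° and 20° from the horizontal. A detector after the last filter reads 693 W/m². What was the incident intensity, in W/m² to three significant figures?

Unpolarized light through the first polarizer → I₁ = ½ I₀, now polarized at 1°.
I₂ = I₁ cos²(20° − 1°) = 0.5 I₀ · cos²(19°) = 0.447 I₀.
So 693 W/m² = 0.447 I₀, giving I₀ = 693/0.447 = 1550 W/m².

I₀ ≈ 1550 W/m²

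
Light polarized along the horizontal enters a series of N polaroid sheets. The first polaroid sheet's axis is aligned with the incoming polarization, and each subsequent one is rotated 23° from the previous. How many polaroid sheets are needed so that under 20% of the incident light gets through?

First polarizer is aligned with the polarization: full transmission.
Each further stage multiplies by cos²(23°) = 0.8473.
After N polarizers: T = 0.8473^(N−1). Require T < 0.20 ⇒ N−1 > ln(0.20)/ln(0.8473) = 9.71, so N−1 ≥ 10 and N = 11.
Check: N=11 gives T = 0.1908 < 0.20; N=10 gives T = 0.2251.

N = 11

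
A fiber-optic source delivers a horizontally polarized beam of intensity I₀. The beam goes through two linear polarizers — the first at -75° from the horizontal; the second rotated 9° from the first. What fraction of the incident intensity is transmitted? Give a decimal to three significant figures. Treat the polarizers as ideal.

≈ 0.0653 I₀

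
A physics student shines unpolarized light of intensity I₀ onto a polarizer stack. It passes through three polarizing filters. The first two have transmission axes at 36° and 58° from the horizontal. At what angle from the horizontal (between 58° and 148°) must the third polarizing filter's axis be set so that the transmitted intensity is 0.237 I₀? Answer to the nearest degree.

θ ≈ 100°

Unpolarized light through the first polarizer → I₁ = ½ I₀, now polarized at 36°.
I₂ = I₁ cos²(58° − 36°) = 0.5 I₀ · cos²(22°) = 0.4298 I₀.
Need I₃/I₀ = 0.237, so cos²(θ − 58°) = 0.237 / 0.4298 = 0.5514.
θ − 58° = arccos(√0.5514) = 42.1°, giving θ ≈ 58 + 42.1 = 100.1°.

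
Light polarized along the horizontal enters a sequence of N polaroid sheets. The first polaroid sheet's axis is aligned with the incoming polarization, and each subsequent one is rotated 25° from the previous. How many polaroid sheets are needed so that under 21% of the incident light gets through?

N = 9

First polarizer is aligned with the polarization: full transmission.
Each further stage multiplies by cos²(25°) = 0.8214.
After N polarizers: T = 0.8214^(N−1). Require T < 0.21 ⇒ N−1 > ln(0.21)/ln(0.8214) = 7.93, so N−1 ≥ 8 and N = 9.
Check: N=9 gives T = 0.2072 < 0.21; N=8 gives T = 0.2523.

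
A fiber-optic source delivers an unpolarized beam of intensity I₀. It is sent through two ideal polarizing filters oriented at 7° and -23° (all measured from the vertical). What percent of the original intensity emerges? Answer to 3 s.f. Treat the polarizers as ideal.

≈ 37.5%

Unpolarized light through the first polarizer → I₁ = ½ I₀, now polarized at 7°.
I₂ = I₁ cos²(-23° − 7°) = 0.5 I₀ · cos²(30°) = 0.375 I₀.
That is 37.5% of the incident intensity.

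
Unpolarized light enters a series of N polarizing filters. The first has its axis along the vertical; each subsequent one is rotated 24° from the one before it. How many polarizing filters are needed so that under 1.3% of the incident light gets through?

N = 22

First polarizer halves the unpolarized light: factor 1/2.
Each further stage multiplies by cos²(24°) = 0.8346.
After N polarizers: T = 0.5·0.8346^(N−1). Require T < 0.013 ⇒ N−1 > ln(0.013/0.5)/ln(0.8346) = 20.18, so N−1 ≥ 21 and N = 22.
Check: N=22 gives T = 0.01121 < 0.013; N=21 gives T = 0.01343.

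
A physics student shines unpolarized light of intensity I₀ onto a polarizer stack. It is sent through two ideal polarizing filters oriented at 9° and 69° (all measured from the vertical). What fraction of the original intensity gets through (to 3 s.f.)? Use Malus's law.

≈ 0.125 I₀

Unpolarized light through the first polarizer → I₁ = ½ I₀, now polarized at 9°.
I₂ = I₁ cos²(69° − 9°) = 0.5 I₀ · cos²(60°) = 0.125 I₀.
Transmitted fraction = 0.125.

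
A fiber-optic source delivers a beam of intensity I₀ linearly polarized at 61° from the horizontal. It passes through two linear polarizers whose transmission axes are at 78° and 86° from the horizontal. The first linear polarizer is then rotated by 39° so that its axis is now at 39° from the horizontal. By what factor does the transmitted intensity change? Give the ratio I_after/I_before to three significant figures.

Before rotation:
I₁ = I₀ cos²(78° − 61°) = I₀ cos²(17°) = 0.9145 I₀.
I₂ = I₁ cos²(86° − 78°) = 0.9145 I₀ · cos²(8°) = 0.8968 I₀.
After rotation:
I₁ = I₀ cos²(39° − 61°) = I₀ cos²(22°) = 0.8597 I₀.
I₂ = I₁ cos²(86° − 39°) = 0.8597 I₀ · cos²(47°) = 0.3999 I₀.
Ratio = 0.3999 / 0.8968 = 0.4459.

I_new/I_old ≈ 0.446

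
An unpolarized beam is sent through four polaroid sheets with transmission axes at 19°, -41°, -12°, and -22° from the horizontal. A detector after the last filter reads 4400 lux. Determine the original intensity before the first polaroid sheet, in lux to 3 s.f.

I₀ ≈ 4.74e4 lux

Unpolarized light through the first polarizer → I₁ = ½ I₀, now polarized at 19°.
I₂ = I₁ cos²(-41° − 19°) = 0.5 I₀ · cos²(60°) = 0.125 I₀.
I₃ = I₂ cos²(-12° + 41°) = 0.125 I₀ · cos²(29°) = 0.09562 I₀.
I₄ = I₃ cos²(-22° + 12°) = 0.09562 I₀ · cos²(10°) = 0.09274 I₀.
So 4400 lux = 0.09274 I₀, giving I₀ = 4400/0.09274 = 4.745e+04 lux.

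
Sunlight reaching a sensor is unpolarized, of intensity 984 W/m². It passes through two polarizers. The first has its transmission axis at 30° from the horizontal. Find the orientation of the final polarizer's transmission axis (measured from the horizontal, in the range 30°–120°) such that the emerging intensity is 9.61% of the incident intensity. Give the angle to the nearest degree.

Unpolarized light through the first polarizer → I₁ = ½ I₀, now polarized at 30°.
Need I₂/I₀ = 0.0961, so cos²(θ − 30°) = 0.0961 / 0.5 = 0.1922.
θ − 30° = arccos(√0.1922) = 64.0°, giving θ ≈ 30 + 64.0 = 94.0°.

θ ≈ 94°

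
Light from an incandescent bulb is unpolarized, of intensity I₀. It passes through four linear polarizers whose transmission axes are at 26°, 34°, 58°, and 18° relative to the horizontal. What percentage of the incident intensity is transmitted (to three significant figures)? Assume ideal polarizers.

Unpolarized light through the first polarizer → I₁ = ½ I₀, now polarized at 26°.
I₂ = I₁ cos²(34° − 26°) = 0.5 I₀ · cos²(8°) = 0.4903 I₀.
I₃ = I₂ cos²(58° − 34°) = 0.4903 I₀ · cos²(24°) = 0.4092 I₀.
I₄ = I₃ cos²(18° − 58°) = 0.4092 I₀ · cos²(40°) = 0.2401 I₀.
That is 24.01% of the incident intensity.

≈ 24.0%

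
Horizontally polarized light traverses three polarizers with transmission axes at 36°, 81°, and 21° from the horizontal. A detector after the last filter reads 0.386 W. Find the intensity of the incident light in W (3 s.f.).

I₀ ≈ 4.72 W

By Malus's law, I₁ = I₀ cos²(36° − 0°) = I₀ cos²(36°) = 0.6545 I₀.
I₂ = I₁ cos²(81° − 36°) = 0.6545 I₀ · cos²(45°) = 0.3273 I₀.
I₃ = I₂ cos²(21° − 81°) = 0.3273 I₀ · cos²(60°) = 0.08181 I₀.
So 0.386 W = 0.08181 I₀, giving I₀ = 0.386/0.08181 = 4.718 W.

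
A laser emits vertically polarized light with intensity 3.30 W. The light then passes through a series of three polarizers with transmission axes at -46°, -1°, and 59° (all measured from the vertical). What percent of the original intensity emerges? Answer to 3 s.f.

≈ 6.03%

I₁ = 3.30 W · cos²(46°) = 1.592 W.
I₂ = I₁ · cos²(45°) = 1.592 · 0.5 = 0.7962 W.
I₃ = I₂ · cos²(60°) = 0.7962 · 0.25 = 0.1991 W.
That is 6.032% of the incident intensity.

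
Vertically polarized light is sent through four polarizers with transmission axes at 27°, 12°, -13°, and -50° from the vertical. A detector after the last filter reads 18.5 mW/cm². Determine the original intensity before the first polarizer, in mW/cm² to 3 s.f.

I₁ = I₀ cos²(27° − 0°) = I₀ cos²(27°) = 0.7939 I₀.
I₂ = I₁ cos²(12° − 27°) = 0.7939 I₀ · cos²(15°) = 0.7407 I₀.
I₃ = I₂ cos²(-13° − 12°) = 0.7407 I₀ · cos²(25°) = 0.6084 I₀.
I₄ = I₃ cos²(-50° + 13°) = 0.6084 I₀ · cos²(37°) = 0.3881 I₀.
So 18.5 mW/cm² = 0.3881 I₀, giving I₀ = 18.5/0.3881 = 47.67 mW/cm².

I₀ ≈ 47.7 mW/cm²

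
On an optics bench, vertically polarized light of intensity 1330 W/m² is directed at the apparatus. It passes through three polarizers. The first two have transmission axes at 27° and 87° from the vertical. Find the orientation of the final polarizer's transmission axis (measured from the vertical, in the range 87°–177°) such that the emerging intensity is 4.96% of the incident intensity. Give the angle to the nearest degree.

I₁ = I₀ cos²(27° − 0°) = I₀ cos²(27°) = 0.7939 I₀.
I₂ = I₁ cos²(87° − 27°) = 0.7939 I₀ · cos²(60°) = 0.1985 I₀.
Need I₃/I₀ = 0.0496, so cos²(θ − 87°) = 0.0496 / 0.1985 = 0.2499.
θ − 87° = arccos(√0.2499) = 60.0°, giving θ ≈ 87 + 60.0 = 147.0°.

θ ≈ 147°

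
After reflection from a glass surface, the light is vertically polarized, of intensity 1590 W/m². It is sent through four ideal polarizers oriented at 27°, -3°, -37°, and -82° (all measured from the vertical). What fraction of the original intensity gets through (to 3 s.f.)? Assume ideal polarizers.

I/I₀ ≈ 0.205

I₁ = 1590 W/m² · cos²(27°) = 1262 W/m².
I₂ = I₁ · cos²(30°) = 1262 · 0.75 = 946.7 W/m².
I₃ = I₂ · cos²(34°) = 946.7 · 0.6873 = 650.7 W/m².
I₄ = I₃ · cos²(45°) = 650.7 · 0.5 = 325.3 W/m².
Transmitted fraction = 0.2046.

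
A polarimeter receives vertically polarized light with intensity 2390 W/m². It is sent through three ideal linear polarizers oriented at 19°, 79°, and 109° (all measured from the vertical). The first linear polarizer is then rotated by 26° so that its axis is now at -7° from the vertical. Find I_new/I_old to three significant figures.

I_new/I_old ≈ 0.0214

Before rotation:
I₁ = I₀ cos²(19° − 0°) = I₀ cos²(19°) = 0.894 I₀.
I₂ = I₁ cos²(79° − 19°) = 0.894 I₀ · cos²(60°) = 0.2235 I₀.
I₃ = I₂ cos²(109° − 79°) = 0.2235 I₀ · cos²(30°) = 0.1676 I₀.
After rotation:
I₁ = I₀ cos²(-7° − 0°) = I₀ cos²(7°) = 0.9851 I₀.
I₂ = I₁ cos²(79° + 7°) = 0.9851 I₀ · cos²(86°) = 0.004794 I₀.
I₃ = I₂ cos²(109° − 79°) = 0.004794 I₀ · cos²(30°) = 0.003595 I₀.
Ratio = 0.003595 / 0.1676 = 0.02145.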